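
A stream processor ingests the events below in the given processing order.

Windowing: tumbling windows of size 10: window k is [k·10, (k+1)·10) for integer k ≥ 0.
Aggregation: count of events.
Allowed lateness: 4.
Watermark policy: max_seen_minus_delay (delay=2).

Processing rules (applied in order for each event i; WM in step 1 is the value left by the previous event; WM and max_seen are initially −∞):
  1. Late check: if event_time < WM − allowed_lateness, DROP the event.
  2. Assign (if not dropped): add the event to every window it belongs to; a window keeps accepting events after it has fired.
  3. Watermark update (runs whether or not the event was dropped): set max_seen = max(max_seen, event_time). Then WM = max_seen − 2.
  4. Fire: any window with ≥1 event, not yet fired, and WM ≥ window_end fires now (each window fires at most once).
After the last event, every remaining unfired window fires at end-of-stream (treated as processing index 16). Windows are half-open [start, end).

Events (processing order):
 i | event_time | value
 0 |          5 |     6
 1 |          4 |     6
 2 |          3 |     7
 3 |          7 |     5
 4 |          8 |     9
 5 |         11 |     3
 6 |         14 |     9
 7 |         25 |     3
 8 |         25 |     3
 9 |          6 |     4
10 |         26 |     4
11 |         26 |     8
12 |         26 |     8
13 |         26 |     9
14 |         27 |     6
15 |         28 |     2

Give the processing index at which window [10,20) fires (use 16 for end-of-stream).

7

i=0 t=5 v=6: → [0,10); WM=3
i=1 t=4 v=6: → [0,10); WM=3
i=2 t=3 v=7: → [0,10); WM=3
i=3 t=7 v=5: → [0,10); WM=5
i=4 t=8 v=9: → [0,10); WM=6
i=5 t=11 v=3: → [10,20); WM=9
i=6 t=14 v=9: → [10,20); WM=12; [0,10) fires=5
i=7 t=25 v=3: → [20,30); WM=23; [10,20) fires=2
i=8 t=25 v=3: → [20,30); WM=23
i=9 t=6 v=4: DROP (t<23-4); WM=23
i=10 t=26 v=4: → [20,30); WM=24
i=11 t=26 v=8: → [20,30); WM=24
i=12 t=26 v=8: → [20,30); WM=24
i=13 t=26 v=9: → [20,30); WM=24
i=14 t=27 v=6: → [20,30); WM=25
i=15 t=28 v=2: → [20,30); WM=26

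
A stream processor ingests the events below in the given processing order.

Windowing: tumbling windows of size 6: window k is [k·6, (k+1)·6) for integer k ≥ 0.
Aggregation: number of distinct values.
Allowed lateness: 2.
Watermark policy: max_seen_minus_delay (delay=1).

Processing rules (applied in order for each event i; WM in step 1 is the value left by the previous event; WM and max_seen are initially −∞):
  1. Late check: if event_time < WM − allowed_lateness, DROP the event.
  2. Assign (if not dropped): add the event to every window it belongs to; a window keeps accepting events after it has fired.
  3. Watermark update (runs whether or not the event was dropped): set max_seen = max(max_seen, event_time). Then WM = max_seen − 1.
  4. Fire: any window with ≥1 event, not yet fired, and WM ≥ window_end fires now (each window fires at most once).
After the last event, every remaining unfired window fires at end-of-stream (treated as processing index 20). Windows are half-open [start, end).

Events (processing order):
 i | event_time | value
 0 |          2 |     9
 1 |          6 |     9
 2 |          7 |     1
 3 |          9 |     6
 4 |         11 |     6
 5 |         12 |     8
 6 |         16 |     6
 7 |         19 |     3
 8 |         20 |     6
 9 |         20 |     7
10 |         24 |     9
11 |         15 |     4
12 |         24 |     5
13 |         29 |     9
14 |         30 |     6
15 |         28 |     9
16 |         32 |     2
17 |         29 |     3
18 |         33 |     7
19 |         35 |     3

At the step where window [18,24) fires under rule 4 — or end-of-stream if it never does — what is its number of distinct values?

i=0 t=2 v=9: → [0,6); WM=1
i=1 t=6 v=9: → [6,12); WM=5
i=2 t=7 v=1: → [6,12); WM=6; [0,6) fires=1
i=3 t=9 v=6: → [6,12); WM=8
i=4 t=11 v=6: → [6,12); WM=10
i=5 t=12 v=8: → [12,18); WM=11
i=6 t=16 v=6: → [12,18); WM=15; [6,12) fires=3
i=7 t=19 v=3: → [18,24); WM=18; [12,18) fires=2
i=8 t=20 v=6: → [18,24); WM=19
i=9 t=20 v=7: → [18,24); WM=19
i=10 t=24 v=9: → [24,30); WM=23
i=11 t=15 v=4: DROP (t<23-2); WM=23
i=12 t=24 v=5: → [24,30); WM=23
i=13 t=29 v=9: → [24,30); WM=28; [18,24) fires=3
i=14 t=30 v=6: → [30,36); WM=29
i=15 t=28 v=9: → [24,30); WM=29
i=16 t=32 v=2: → [30,36); WM=31; [24,30) fires=2
i=17 t=29 v=3: → [24,30); WM=31
i=18 t=33 v=7: → [30,36); WM=32
i=19 t=35 v=3: → [30,36); WM=34

3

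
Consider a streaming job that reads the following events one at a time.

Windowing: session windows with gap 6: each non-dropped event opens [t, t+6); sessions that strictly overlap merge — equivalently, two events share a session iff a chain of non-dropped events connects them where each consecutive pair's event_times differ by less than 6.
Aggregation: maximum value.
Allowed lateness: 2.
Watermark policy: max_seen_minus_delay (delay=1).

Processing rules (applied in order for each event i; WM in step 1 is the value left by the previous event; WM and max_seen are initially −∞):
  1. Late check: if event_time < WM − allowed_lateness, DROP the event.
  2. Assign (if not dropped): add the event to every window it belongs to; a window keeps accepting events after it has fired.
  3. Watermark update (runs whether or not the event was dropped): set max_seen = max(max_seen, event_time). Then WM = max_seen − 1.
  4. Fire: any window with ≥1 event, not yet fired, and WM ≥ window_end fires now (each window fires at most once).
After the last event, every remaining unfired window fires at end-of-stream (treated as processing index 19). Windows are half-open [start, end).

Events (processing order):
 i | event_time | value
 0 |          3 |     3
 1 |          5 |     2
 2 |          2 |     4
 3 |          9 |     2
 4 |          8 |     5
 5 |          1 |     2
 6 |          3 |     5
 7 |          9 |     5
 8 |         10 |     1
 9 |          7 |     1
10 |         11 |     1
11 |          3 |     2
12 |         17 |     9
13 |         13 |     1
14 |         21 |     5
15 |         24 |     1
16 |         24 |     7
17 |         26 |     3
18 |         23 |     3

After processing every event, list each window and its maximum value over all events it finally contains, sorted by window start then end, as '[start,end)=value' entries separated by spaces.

i=0 t=3 v=3: → [3,9); WM=2
i=1 t=5 v=2: → [3,11); WM=4
i=2 t=2 v=4: → [2,11); WM=4
i=3 t=9 v=2: → [2,15); WM=8
i=4 t=8 v=5: → [2,15); WM=8
i=5 t=1 v=2: DROP (t<8-2); WM=8
i=6 t=3 v=5: DROP (t<8-2); WM=8
i=7 t=9 v=5: → [2,15); WM=8
i=8 t=10 v=1: → [2,16); WM=9
i=9 t=7 v=1: → [2,16); WM=9
i=10 t=11 v=1: → [2,17); WM=10
i=11 t=3 v=2: DROP (t<10-2); WM=10
i=12 t=17 v=9: → [17,23); WM=16
i=13 t=13 v=1: DROP (t<16-2); WM=16
i=14 t=21 v=5: → [17,27); WM=20
i=15 t=24 v=1: → [17,30); WM=23
i=16 t=24 v=7: → [17,30); WM=23
i=17 t=26 v=3: → [17,32); WM=25
i=18 t=23 v=3: → [17,32); WM=25

[2,17)=5 [17,32)=9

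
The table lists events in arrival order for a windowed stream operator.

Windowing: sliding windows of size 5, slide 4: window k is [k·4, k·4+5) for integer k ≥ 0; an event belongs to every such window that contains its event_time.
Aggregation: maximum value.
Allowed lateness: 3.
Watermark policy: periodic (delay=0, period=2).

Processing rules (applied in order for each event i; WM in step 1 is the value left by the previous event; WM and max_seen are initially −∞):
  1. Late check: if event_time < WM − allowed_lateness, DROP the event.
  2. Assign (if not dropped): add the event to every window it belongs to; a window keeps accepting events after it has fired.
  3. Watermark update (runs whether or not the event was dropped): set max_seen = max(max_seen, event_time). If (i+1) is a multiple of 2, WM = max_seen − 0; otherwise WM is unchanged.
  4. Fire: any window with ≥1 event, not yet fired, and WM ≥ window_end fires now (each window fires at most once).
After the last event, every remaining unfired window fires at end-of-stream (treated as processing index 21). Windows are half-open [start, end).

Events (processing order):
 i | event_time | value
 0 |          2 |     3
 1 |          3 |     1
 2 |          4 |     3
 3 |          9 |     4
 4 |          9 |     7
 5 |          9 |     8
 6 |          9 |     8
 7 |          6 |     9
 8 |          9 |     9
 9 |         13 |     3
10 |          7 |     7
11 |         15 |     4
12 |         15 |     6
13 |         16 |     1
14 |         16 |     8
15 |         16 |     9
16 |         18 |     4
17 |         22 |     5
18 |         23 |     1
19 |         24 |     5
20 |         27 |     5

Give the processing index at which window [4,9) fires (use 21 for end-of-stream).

3

i=0 t=2 v=3: → [0,5); WM=−∞
i=1 t=3 v=1: → [0,5); WM=3
i=2 t=4 v=3: → [4,9),[0,5); WM=3
i=3 t=9 v=4: → [8,13); WM=9; [0,5) fires=3 [4,9) fires=3
i=4 t=9 v=7: → [8,13); WM=9
i=5 t=9 v=8: → [8,13); WM=9
i=6 t=9 v=8: → [8,13); WM=9
i=7 t=6 v=9: → [4,9); WM=9
i=8 t=9 v=9: → [8,13); WM=9
i=9 t=13 v=3: → [12,17); WM=13; [8,13) fires=9
i=10 t=7 v=7: DROP (t<13-3); WM=13
i=11 t=15 v=4: → [12,17); WM=15
i=12 t=15 v=6: → [12,17); WM=15
i=13 t=16 v=1: → [16,21),[12,17); WM=16
i=14 t=16 v=8: → [16,21),[12,17); WM=16
i=15 t=16 v=9: → [16,21),[12,17); WM=16
i=16 t=18 v=4: → [16,21); WM=16
i=17 t=22 v=5: → [20,25); WM=22; [12,17) fires=9 [16,21) fires=9
i=18 t=23 v=1: → [20,25); WM=22
i=19 t=24 v=5: → [24,29),[20,25); WM=24
i=20 t=27 v=5: → [24,29); WM=24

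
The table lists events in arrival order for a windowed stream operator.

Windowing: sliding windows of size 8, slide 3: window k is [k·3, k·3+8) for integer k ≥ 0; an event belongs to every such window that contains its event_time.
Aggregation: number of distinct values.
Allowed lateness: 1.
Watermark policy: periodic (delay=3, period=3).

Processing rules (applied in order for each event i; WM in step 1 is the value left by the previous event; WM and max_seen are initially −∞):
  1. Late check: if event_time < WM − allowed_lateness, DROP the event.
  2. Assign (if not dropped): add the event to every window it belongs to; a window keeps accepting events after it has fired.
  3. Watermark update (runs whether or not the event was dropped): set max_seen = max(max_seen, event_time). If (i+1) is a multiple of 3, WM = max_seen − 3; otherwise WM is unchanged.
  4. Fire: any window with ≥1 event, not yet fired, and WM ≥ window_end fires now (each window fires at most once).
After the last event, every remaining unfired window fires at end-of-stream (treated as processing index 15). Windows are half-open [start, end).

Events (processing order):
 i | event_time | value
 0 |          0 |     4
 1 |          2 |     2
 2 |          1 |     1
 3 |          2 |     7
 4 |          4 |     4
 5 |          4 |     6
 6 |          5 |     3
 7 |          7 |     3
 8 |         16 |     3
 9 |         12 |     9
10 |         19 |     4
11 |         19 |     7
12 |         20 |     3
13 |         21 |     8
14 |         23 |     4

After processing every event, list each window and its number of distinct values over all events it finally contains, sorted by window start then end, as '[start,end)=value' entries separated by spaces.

[0,8)=6 [3,11)=3 [6,14)=2 [9,17)=2 [12,20)=4 [15,23)=4 [18,26)=4 [21,29)=2

i=0 t=0 v=4: → [0,8); WM=−∞
i=1 t=2 v=2: → [0,8); WM=−∞
i=2 t=1 v=1: → [0,8); WM=-1
i=3 t=2 v=7: → [0,8); WM=-1
i=4 t=4 v=4: → [3,11),[0,8); WM=-1
i=5 t=4 v=6: → [3,11),[0,8); WM=1
i=6 t=5 v=3: → [3,11),[0,8); WM=1
i=7 t=7 v=3: → [6,14),[3,11),[0,8); WM=1
i=8 t=16 v=3: → [15,23),[12,20),[9,17); WM=13; [0,8) fires=6 [3,11) fires=3
i=9 t=12 v=9: → [12,20),[9,17),[6,14); WM=13
i=10 t=19 v=4: → [18,26),[15,23),[12,20); WM=13
i=11 t=19 v=7: → [18,26),[15,23),[12,20); WM=16; [6,14) fires=2
i=12 t=20 v=3: → [18,26),[15,23); WM=16
i=13 t=21 v=8: → [21,29),[18,26),[15,23); WM=16
i=14 t=23 v=4: → [21,29),[18,26); WM=20; [9,17) fires=2 [12,20) fires=4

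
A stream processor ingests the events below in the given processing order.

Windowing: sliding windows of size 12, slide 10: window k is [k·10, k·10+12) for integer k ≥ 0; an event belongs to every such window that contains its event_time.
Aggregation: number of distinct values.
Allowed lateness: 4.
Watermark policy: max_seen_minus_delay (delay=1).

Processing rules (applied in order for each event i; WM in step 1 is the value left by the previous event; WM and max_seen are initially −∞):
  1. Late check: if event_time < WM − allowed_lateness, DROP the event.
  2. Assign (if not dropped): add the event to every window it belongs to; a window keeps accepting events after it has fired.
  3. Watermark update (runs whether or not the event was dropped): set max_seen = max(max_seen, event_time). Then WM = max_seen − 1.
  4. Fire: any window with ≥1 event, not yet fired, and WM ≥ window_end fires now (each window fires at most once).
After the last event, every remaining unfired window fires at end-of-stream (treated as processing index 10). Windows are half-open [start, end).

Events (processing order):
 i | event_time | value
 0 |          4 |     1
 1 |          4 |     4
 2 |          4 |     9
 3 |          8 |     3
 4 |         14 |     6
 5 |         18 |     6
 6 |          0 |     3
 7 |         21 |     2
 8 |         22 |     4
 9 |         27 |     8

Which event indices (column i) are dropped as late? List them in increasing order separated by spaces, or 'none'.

i=0 t=4 v=1: → [0,12); WM=3
i=1 t=4 v=4: → [0,12); WM=3
i=2 t=4 v=9: → [0,12); WM=3
i=3 t=8 v=3: → [0,12); WM=7
i=4 t=14 v=6: → [10,22); WM=13; [0,12) fires=4
i=5 t=18 v=6: → [10,22); WM=17
i=6 t=0 v=3: DROP (t<17-4); WM=17
i=7 t=21 v=2: → [20,32),[10,22); WM=20
i=8 t=22 v=4: → [20,32); WM=21
i=9 t=27 v=8: → [20,32); WM=26; [10,22) fires=2

6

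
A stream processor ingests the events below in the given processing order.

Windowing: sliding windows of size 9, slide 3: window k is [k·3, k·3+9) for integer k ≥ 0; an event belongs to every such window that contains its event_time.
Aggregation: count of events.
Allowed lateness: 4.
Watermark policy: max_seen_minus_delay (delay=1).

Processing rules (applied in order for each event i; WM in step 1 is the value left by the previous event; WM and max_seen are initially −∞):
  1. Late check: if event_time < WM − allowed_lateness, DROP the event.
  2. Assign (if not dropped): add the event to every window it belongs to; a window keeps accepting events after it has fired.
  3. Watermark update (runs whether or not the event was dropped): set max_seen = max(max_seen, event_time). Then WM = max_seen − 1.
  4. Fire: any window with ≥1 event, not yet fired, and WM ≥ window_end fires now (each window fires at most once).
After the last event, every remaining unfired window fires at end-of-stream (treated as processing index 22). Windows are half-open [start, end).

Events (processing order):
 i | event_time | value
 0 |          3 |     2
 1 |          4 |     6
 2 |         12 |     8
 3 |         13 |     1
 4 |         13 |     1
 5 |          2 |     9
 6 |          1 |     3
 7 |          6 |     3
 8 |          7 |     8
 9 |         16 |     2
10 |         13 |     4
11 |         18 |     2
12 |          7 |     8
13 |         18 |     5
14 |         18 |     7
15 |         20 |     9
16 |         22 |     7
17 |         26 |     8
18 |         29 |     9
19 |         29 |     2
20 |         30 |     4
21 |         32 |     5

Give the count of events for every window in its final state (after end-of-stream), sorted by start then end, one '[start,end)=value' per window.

[0,9)=2 [3,12)=2 [6,15)=4 [9,18)=5 [12,21)=9 [15,24)=6 [18,27)=6 [21,30)=4 [24,33)=5 [27,36)=4 [30,39)=2

i=0 t=3 v=2: → [3,12),[0,9); WM=2
i=1 t=4 v=6: → [3,12),[0,9); WM=3
i=2 t=12 v=8: → [12,21),[9,18),[6,15); WM=11; [0,9) fires=2
i=3 t=13 v=1: → [12,21),[9,18),[6,15); WM=12; [3,12) fires=2
i=4 t=13 v=1: → [12,21),[9,18),[6,15); WM=12
i=5 t=2 v=9: DROP (t<12-4); WM=12
i=6 t=1 v=3: DROP (t<12-4); WM=12
i=7 t=6 v=3: DROP (t<12-4); WM=12
i=8 t=7 v=8: DROP (t<12-4); WM=12
i=9 t=16 v=2: → [15,24),[12,21),[9,18); WM=15; [6,15) fires=3
i=10 t=13 v=4: → [12,21),[9,18),[6,15); WM=15
i=11 t=18 v=2: → [18,27),[15,24),[12,21); WM=17
i=12 t=7 v=8: DROP (t<17-4); WM=17
i=13 t=18 v=5: → [18,27),[15,24),[12,21); WM=17
i=14 t=18 v=7: → [18,27),[15,24),[12,21); WM=17
i=15 t=20 v=9: → [18,27),[15,24),[12,21); WM=19; [9,18) fires=5
i=16 t=22 v=7: → [21,30),[18,27),[15,24); WM=21; [12,21) fires=9
i=17 t=26 v=8: → [24,33),[21,30),[18,27); WM=25; [15,24) fires=6
i=18 t=29 v=9: → [27,36),[24,33),[21,30); WM=28; [18,27) fires=6
i=19 t=29 v=2: → [27,36),[24,33),[21,30); WM=28
i=20 t=30 v=4: → [30,39),[27,36),[24,33); WM=29
i=21 t=32 v=5: → [30,39),[27,36),[24,33); WM=31; [21,30) fires=4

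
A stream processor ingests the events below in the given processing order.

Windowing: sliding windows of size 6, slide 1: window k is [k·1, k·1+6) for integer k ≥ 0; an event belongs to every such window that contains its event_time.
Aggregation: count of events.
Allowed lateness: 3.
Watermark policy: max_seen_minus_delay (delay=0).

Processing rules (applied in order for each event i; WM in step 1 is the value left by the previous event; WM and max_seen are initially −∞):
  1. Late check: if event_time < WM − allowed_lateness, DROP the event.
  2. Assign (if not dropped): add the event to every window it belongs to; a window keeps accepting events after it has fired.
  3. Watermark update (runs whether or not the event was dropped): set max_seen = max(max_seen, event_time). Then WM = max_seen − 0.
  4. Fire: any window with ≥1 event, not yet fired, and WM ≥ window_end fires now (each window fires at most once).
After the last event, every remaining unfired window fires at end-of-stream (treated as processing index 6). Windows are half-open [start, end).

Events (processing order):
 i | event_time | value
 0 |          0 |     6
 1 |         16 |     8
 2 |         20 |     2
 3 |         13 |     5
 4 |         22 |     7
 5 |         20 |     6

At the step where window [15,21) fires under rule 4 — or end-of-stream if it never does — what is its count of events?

2

i=0 t=0 v=6: → [0,6); WM=0
i=1 t=16 v=8: → [16,22),[15,21),[14,20),[13,19),[12,18),[11,17); WM=16; [0,6) fires=1
i=2 t=20 v=2: → [20,26),[19,25),[18,24),[17,23),[16,22),[15,21); WM=20; [11,17) fires=1 [12,18) fires=1 [13,19) fires=1 [14,20) fires=1
i=3 t=13 v=5: DROP (t<20-3); WM=20
i=4 t=22 v=7: → [22,28),[21,27),[20,26),[19,25),[18,24),[17,23); WM=22; [15,21) fires=2 [16,22) fires=2
i=5 t=20 v=6: → [20,26),[19,25),[18,24),[17,23),[16,22),[15,21); WM=22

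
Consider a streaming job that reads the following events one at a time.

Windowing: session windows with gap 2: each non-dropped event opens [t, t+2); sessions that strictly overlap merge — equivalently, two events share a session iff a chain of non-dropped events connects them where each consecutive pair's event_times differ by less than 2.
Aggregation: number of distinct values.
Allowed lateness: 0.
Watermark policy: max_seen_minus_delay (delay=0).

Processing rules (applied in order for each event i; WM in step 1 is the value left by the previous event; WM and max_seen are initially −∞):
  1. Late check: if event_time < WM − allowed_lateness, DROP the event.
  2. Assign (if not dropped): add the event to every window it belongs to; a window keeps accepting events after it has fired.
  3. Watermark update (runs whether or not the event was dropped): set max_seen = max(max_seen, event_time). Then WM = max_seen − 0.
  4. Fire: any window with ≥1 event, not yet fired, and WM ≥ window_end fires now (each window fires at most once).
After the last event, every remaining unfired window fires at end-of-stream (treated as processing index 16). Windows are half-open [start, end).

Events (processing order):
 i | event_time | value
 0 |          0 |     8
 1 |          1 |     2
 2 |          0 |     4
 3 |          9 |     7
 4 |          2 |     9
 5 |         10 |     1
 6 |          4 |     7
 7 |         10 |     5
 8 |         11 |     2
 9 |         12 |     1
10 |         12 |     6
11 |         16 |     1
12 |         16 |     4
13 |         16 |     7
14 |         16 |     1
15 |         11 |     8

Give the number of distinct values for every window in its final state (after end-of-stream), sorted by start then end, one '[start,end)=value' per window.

[0,3)=2 [9,14)=5 [16,18)=3

i=0 t=0 v=8: → [0,2); WM=0
i=1 t=1 v=2: → [0,3); WM=1
i=2 t=0 v=4: DROP (t<1-0); WM=1
i=3 t=9 v=7: → [9,11); WM=9
i=4 t=2 v=9: DROP (t<9-0); WM=9
i=5 t=10 v=1: → [9,12); WM=10
i=6 t=4 v=7: DROP (t<10-0); WM=10
i=7 t=10 v=5: → [9,12); WM=10
i=8 t=11 v=2: → [9,13); WM=11
i=9 t=12 v=1: → [9,14); WM=12
i=10 t=12 v=6: → [9,14); WM=12
i=11 t=16 v=1: → [16,18); WM=16
i=12 t=16 v=4: → [16,18); WM=16
i=13 t=16 v=7: → [16,18); WM=16
i=14 t=16 v=1: → [16,18); WM=16
i=15 t=11 v=8: DROP (t<16-0); WM=16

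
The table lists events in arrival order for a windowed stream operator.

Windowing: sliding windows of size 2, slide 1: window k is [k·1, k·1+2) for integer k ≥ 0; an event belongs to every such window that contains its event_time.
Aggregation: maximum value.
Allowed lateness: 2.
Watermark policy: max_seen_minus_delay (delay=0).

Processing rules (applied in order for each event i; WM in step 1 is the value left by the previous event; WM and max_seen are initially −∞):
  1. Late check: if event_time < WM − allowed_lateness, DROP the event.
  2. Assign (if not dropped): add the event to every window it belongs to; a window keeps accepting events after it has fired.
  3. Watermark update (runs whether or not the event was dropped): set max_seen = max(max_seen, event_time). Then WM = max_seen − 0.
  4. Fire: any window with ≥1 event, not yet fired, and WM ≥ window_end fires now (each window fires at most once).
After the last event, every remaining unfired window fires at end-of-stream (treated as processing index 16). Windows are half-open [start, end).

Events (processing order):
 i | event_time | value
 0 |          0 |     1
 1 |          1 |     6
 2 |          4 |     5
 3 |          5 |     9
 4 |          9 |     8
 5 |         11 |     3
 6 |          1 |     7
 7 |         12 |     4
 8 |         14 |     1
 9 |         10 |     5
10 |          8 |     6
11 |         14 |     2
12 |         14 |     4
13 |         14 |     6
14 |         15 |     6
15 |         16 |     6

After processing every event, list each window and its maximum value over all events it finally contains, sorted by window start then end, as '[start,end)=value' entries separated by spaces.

i=0 t=0 v=1: → [0,2); WM=0
i=1 t=1 v=6: → [1,3),[0,2); WM=1
i=2 t=4 v=5: → [4,6),[3,5); WM=4; [0,2) fires=6 [1,3) fires=6
i=3 t=5 v=9: → [5,7),[4,6); WM=5; [3,5) fires=5
i=4 t=9 v=8: → [9,11),[8,10); WM=9; [4,6) fires=9 [5,7) fires=9
i=5 t=11 v=3: → [11,13),[10,12); WM=11; [8,10) fires=8 [9,11) fires=8
i=6 t=1 v=7: DROP (t<11-2); WM=11
i=7 t=12 v=4: → [12,14),[11,13); WM=12; [10,12) fires=3
i=8 t=14 v=1: → [14,16),[13,15); WM=14; [11,13) fires=4 [12,14) fires=4
i=9 t=10 v=5: DROP (t<14-2); WM=14
i=10 t=8 v=6: DROP (t<14-2); WM=14
i=11 t=14 v=2: → [14,16),[13,15); WM=14
i=12 t=14 v=4: → [14,16),[13,15); WM=14
i=13 t=14 v=6: → [14,16),[13,15); WM=14
i=14 t=15 v=6: → [15,17),[14,16); WM=15; [13,15) fires=6
i=15 t=16 v=6: → [16,18),[15,17); WM=16; [14,16) fires=6

[0,2)=6 [1,3)=6 [3,5)=5 [4,6)=9 [5,7)=9 [8,10)=8 [9,11)=8 [10,12)=3 [11,13)=4 [12,14)=4 [13,15)=6 [14,16)=6 [15,17)=6 [16,18)=6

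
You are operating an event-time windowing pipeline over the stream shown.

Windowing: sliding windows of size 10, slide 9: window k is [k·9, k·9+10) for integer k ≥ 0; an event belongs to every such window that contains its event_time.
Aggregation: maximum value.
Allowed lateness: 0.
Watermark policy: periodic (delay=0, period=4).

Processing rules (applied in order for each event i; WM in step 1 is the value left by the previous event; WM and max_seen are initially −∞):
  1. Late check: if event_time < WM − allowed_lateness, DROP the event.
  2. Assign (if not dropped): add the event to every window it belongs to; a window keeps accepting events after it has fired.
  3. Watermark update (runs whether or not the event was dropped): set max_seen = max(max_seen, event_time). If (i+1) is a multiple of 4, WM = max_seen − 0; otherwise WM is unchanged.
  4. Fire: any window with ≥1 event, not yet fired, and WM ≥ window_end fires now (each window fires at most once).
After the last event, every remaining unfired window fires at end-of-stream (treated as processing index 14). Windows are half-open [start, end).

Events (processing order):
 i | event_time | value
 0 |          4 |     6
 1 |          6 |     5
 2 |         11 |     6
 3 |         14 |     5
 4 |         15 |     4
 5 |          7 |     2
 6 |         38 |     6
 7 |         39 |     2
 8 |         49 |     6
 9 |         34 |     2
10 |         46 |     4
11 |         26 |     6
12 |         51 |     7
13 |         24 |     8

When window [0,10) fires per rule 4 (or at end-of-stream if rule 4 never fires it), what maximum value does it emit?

i=0 t=4 v=6: → [0,10); WM=−∞
i=1 t=6 v=5: → [0,10); WM=−∞
i=2 t=11 v=6: → [9,19); WM=−∞
i=3 t=14 v=5: → [9,19); WM=14; [0,10) fires=6
i=4 t=15 v=4: → [9,19); WM=14
i=5 t=7 v=2: DROP (t<14-0); WM=14
i=6 t=38 v=6: → [36,46); WM=14
i=7 t=39 v=2: → [36,46); WM=39; [9,19) fires=6
i=8 t=49 v=6: → [45,55); WM=39
i=9 t=34 v=2: DROP (t<39-0); WM=39
i=10 t=46 v=4: → [45,55); WM=39
i=11 t=26 v=6: DROP (t<39-0); WM=49; [36,46) fires=6
i=12 t=51 v=7: → [45,55); WM=49
i=13 t=24 v=8: DROP (t<49-0); WM=49

6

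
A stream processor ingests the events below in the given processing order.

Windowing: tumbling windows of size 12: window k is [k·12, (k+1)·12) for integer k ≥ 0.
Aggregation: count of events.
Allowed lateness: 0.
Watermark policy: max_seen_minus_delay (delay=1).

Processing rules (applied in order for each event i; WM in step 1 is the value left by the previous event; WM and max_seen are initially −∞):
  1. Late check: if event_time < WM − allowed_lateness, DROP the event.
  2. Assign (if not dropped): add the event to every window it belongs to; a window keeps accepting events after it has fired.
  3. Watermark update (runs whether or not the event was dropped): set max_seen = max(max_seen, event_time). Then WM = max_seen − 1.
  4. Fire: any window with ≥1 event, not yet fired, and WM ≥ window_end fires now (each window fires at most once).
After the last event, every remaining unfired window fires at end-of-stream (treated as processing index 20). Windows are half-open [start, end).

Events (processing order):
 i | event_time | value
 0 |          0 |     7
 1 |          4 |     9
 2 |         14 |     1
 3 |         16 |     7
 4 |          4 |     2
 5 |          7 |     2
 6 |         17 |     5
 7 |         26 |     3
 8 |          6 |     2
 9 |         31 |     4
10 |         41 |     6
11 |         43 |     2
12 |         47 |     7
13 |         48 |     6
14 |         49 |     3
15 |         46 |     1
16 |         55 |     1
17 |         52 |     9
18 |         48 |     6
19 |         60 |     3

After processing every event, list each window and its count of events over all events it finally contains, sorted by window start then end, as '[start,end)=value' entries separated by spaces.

[0,12)=2 [12,24)=3 [24,36)=2 [36,48)=3 [48,60)=3 [60,72)=1

i=0 t=0 v=7: → [0,12); WM=-1
i=1 t=4 v=9: → [0,12); WM=3
i=2 t=14 v=1: → [12,24); WM=13; [0,12) fires=2
i=3 t=16 v=7: → [12,24); WM=15
i=4 t=4 v=2: DROP (t<15-0); WM=15
i=5 t=7 v=2: DROP (t<15-0); WM=15
i=6 t=17 v=5: → [12,24); WM=16
i=7 t=26 v=3: → [24,36); WM=25; [12,24) fires=3
i=8 t=6 v=2: DROP (t<25-0); WM=25
i=9 t=31 v=4: → [24,36); WM=30
i=10 t=41 v=6: → [36,48); WM=40; [24,36) fires=2
i=11 t=43 v=2: → [36,48); WM=42
i=12 t=47 v=7: → [36,48); WM=46
i=13 t=48 v=6: → [48,60); WM=47
i=14 t=49 v=3: → [48,60); WM=48; [36,48) fires=3
i=15 t=46 v=1: DROP (t<48-0); WM=48
i=16 t=55 v=1: → [48,60); WM=54
i=17 t=52 v=9: DROP (t<54-0); WM=54
i=18 t=48 v=6: DROP (t<54-0); WM=54
i=19 t=60 v=3: → [60,72); WM=59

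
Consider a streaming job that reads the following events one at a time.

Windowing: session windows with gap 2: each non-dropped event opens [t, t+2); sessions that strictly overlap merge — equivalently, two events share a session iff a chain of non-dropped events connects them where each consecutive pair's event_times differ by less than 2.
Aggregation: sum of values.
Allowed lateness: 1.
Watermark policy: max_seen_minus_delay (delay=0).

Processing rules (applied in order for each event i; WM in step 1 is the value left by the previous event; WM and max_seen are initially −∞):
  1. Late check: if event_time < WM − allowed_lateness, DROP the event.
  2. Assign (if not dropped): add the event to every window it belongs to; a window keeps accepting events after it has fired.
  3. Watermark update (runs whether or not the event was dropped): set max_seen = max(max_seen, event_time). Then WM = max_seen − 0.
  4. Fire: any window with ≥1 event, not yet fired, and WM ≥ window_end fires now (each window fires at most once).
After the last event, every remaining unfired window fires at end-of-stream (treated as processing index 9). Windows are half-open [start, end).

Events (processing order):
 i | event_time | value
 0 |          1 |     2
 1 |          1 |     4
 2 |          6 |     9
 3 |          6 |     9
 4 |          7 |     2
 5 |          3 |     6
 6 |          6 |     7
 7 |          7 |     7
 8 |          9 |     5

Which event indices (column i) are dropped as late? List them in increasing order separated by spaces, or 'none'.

i=0 t=1 v=2: → [1,3); WM=1
i=1 t=1 v=4: → [1,3); WM=1
i=2 t=6 v=9: → [6,8); WM=6
i=3 t=6 v=9: → [6,8); WM=6
i=4 t=7 v=2: → [6,9); WM=7
i=5 t=3 v=6: DROP (t<7-1); WM=7
i=6 t=6 v=7: → [6,9); WM=7
i=7 t=7 v=7: → [6,9); WM=7
i=8 t=9 v=5: → [9,11); WM=9

5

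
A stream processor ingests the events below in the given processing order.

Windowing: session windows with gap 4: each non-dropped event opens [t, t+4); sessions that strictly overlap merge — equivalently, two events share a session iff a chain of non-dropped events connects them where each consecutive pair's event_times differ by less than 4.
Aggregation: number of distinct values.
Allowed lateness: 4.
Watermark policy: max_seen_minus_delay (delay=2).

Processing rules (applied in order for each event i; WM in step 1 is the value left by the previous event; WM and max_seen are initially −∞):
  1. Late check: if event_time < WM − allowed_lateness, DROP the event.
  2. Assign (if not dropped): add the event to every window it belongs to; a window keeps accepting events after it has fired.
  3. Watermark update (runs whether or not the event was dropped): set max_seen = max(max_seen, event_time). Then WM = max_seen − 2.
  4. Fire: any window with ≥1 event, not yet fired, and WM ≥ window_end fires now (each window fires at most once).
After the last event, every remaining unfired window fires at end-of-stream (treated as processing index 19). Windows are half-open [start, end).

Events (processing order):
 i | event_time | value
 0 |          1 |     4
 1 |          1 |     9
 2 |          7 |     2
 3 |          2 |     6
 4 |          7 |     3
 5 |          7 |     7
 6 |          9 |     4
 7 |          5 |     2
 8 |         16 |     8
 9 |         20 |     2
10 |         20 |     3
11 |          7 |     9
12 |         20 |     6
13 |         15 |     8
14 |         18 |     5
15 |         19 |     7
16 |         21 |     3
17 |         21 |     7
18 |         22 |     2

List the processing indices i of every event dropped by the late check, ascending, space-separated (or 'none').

i=0 t=1 v=4: → [1,5); WM=-1
i=1 t=1 v=9: → [1,5); WM=-1
i=2 t=7 v=2: → [7,11); WM=5
i=3 t=2 v=6: → [1,6); WM=5
i=4 t=7 v=3: → [7,11); WM=5
i=5 t=7 v=7: → [7,11); WM=5
i=6 t=9 v=4: → [7,13); WM=7
i=7 t=5 v=2: → [1,13); WM=7
i=8 t=16 v=8: → [16,20); WM=14
i=9 t=20 v=2: → [20,24); WM=18
i=10 t=20 v=3: → [20,24); WM=18
i=11 t=7 v=9: DROP (t<18-4); WM=18
i=12 t=20 v=6: → [20,24); WM=18
i=13 t=15 v=8: → [15,20); WM=18
i=14 t=18 v=5: → [15,24); WM=18
i=15 t=19 v=7: → [15,24); WM=18
i=16 t=21 v=3: → [15,25); WM=19
i=17 t=21 v=7: → [15,25); WM=19
i=18 t=22 v=2: → [15,26); WM=20

11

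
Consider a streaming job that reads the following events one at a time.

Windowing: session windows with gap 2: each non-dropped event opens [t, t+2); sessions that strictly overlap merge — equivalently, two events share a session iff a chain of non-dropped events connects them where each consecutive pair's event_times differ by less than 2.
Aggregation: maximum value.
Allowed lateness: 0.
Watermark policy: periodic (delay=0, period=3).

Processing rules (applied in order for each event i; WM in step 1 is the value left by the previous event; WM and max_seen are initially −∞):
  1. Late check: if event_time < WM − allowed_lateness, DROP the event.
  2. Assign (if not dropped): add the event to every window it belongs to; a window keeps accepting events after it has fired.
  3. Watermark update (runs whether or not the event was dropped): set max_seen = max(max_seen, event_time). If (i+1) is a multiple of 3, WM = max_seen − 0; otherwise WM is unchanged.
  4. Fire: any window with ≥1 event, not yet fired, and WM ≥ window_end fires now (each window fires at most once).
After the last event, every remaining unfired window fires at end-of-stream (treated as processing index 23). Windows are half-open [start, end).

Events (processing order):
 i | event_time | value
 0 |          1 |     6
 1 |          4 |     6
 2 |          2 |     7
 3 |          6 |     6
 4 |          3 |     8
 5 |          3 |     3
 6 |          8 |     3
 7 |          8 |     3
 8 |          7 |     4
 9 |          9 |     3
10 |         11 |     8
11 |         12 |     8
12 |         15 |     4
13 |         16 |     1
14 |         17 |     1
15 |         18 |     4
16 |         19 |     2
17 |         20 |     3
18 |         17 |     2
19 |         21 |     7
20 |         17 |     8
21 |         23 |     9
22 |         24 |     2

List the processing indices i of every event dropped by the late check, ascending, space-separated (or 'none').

4 5 18 20

i=0 t=1 v=6: → [1,3); WM=−∞
i=1 t=4 v=6: → [4,6); WM=−∞
i=2 t=2 v=7: → [1,4); WM=4
i=3 t=6 v=6: → [6,8); WM=4
i=4 t=3 v=8: DROP (t<4-0); WM=4
i=5 t=3 v=3: DROP (t<4-0); WM=6
i=6 t=8 v=3: → [8,10); WM=6
i=7 t=8 v=3: → [8,10); WM=6
i=8 t=7 v=4: → [6,10); WM=8
i=9 t=9 v=3: → [6,11); WM=8
i=10 t=11 v=8: → [11,13); WM=8
i=11 t=12 v=8: → [11,14); WM=12
i=12 t=15 v=4: → [15,17); WM=12
i=13 t=16 v=1: → [15,18); WM=12
i=14 t=17 v=1: → [15,19); WM=17
i=15 t=18 v=4: → [15,20); WM=17
i=16 t=19 v=2: → [15,21); WM=17
i=17 t=20 v=3: → [15,22); WM=20
i=18 t=17 v=2: DROP (t<20-0); WM=20
i=19 t=21 v=7: → [15,23); WM=20
i=20 t=17 v=8: DROP (t<20-0); WM=21
i=21 t=23 v=9: → [23,25); WM=21
i=22 t=24 v=2: → [23,26); WM=21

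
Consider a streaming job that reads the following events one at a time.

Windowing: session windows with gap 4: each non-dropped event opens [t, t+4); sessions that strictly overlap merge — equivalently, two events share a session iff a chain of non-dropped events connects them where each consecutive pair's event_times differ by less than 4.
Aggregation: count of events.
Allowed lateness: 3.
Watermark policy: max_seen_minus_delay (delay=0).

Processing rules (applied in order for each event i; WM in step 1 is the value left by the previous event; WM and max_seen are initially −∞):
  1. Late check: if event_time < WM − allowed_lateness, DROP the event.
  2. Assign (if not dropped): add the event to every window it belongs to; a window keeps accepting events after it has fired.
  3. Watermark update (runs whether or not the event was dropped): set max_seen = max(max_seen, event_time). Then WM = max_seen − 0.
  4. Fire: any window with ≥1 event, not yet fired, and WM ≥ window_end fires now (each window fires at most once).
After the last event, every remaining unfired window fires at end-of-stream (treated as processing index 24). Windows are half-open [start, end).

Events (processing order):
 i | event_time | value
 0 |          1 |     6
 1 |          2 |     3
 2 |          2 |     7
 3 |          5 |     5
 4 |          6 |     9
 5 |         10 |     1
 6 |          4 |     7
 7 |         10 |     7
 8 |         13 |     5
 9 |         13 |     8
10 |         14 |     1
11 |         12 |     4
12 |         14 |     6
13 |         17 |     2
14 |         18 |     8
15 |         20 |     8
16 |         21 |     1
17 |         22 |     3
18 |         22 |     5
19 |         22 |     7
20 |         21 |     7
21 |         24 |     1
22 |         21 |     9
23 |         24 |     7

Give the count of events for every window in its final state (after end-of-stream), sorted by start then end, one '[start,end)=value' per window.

[1,10)=5 [10,28)=18

i=0 t=1 v=6: → [1,5); WM=1
i=1 t=2 v=3: → [1,6); WM=2
i=2 t=2 v=7: → [1,6); WM=2
i=3 t=5 v=5: → [1,9); WM=5
i=4 t=6 v=9: → [1,10); WM=6
i=5 t=10 v=1: → [10,14); WM=10
i=6 t=4 v=7: DROP (t<10-3); WM=10
i=7 t=10 v=7: → [10,14); WM=10
i=8 t=13 v=5: → [10,17); WM=13
i=9 t=13 v=8: → [10,17); WM=13
i=10 t=14 v=1: → [10,18); WM=14
i=11 t=12 v=4: → [10,18); WM=14
i=12 t=14 v=6: → [10,18); WM=14
i=13 t=17 v=2: → [10,21); WM=17
i=14 t=18 v=8: → [10,22); WM=18
i=15 t=20 v=8: → [10,24); WM=20
i=16 t=21 v=1: → [10,25); WM=21
i=17 t=22 v=3: → [10,26); WM=22
i=18 t=22 v=5: → [10,26); WM=22
i=19 t=22 v=7: → [10,26); WM=22
i=20 t=21 v=7: → [10,26); WM=22
i=21 t=24 v=1: → [10,28); WM=24
i=22 t=21 v=9: → [10,28); WM=24
i=23 t=24 v=7: → [10,28); WM=24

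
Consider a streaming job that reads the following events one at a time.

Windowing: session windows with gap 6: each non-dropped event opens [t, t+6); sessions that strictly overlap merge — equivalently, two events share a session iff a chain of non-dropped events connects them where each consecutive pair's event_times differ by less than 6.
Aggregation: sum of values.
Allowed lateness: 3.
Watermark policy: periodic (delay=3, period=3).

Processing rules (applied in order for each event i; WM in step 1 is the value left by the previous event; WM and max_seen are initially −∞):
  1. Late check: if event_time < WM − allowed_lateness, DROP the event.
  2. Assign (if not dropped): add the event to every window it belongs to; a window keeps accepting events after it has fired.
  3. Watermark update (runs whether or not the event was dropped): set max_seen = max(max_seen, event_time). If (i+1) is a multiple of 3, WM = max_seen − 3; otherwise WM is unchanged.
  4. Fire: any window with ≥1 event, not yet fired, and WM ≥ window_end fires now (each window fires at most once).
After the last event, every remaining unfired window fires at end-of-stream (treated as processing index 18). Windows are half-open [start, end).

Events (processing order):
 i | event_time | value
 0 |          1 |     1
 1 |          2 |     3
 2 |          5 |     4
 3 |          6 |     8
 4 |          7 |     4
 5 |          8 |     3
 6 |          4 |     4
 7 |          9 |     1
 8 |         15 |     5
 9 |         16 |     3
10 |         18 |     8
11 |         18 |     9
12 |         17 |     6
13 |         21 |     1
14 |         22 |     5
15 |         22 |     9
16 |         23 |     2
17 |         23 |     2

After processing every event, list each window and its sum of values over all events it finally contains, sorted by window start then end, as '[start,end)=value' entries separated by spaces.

[1,15)=28 [15,29)=50

i=0 t=1 v=1: → [1,7); WM=−∞
i=1 t=2 v=3: → [1,8); WM=−∞
i=2 t=5 v=4: → [1,11); WM=2
i=3 t=6 v=8: → [1,12); WM=2
i=4 t=7 v=4: → [1,13); WM=2
i=5 t=8 v=3: → [1,14); WM=5
i=6 t=4 v=4: → [1,14); WM=5
i=7 t=9 v=1: → [1,15); WM=5
i=8 t=15 v=5: → [15,21); WM=12
i=9 t=16 v=3: → [15,22); WM=12
i=10 t=18 v=8: → [15,24); WM=12
i=11 t=18 v=9: → [15,24); WM=15
i=12 t=17 v=6: → [15,24); WM=15
i=13 t=21 v=1: → [15,27); WM=15
i=14 t=22 v=5: → [15,28); WM=19
i=15 t=22 v=9: → [15,28); WM=19
i=16 t=23 v=2: → [15,29); WM=19
i=17 t=23 v=2: → [15,29); WM=20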